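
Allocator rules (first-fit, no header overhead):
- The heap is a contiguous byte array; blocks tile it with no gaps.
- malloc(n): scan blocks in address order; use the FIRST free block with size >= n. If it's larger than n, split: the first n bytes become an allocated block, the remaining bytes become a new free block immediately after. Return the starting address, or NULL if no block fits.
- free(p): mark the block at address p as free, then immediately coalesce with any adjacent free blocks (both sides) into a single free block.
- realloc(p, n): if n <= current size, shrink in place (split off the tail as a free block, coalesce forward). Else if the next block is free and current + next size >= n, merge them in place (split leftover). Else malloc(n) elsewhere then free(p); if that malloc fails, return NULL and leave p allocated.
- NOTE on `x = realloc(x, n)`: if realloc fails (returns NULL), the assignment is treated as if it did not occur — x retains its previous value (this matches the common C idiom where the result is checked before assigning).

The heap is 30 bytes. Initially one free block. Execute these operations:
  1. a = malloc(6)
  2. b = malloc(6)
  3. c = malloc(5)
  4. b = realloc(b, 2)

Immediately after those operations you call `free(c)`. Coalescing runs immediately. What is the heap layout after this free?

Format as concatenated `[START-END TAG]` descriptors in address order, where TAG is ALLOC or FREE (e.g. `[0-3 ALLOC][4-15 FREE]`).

Answer: [0-5 ALLOC][6-7 ALLOC][8-29 FREE]

Derivation:
Op 1: a = malloc(6) -> a = 0; heap: [0-5 ALLOC][6-29 FREE]
Op 2: b = malloc(6) -> b = 6; heap: [0-5 ALLOC][6-11 ALLOC][12-29 FREE]
Op 3: c = malloc(5) -> c = 12; heap: [0-5 ALLOC][6-11 ALLOC][12-16 ALLOC][17-29 FREE]
Op 4: b = realloc(b, 2) -> b = 6; heap: [0-5 ALLOC][6-7 ALLOC][8-11 FREE][12-16 ALLOC][17-29 FREE]
free(c): c = 12 -> block [12-16 ALLOC]; mark free, coalesce with adjacent free neighbors -> [0-5 ALLOC][6-7 ALLOC][8-29 FREE]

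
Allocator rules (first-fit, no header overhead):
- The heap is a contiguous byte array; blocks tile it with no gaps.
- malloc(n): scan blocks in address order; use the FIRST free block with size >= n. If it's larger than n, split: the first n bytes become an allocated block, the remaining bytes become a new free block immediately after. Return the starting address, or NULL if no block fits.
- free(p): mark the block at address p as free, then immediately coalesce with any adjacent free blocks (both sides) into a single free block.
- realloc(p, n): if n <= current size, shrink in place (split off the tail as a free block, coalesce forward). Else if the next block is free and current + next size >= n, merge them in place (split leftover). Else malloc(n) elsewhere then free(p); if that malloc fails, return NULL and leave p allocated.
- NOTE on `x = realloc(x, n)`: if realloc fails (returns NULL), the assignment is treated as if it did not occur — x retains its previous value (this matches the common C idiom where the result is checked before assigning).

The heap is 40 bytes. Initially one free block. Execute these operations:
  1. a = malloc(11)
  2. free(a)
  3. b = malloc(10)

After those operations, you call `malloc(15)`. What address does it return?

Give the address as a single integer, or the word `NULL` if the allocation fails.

Op 1: a = malloc(11) -> a = 0; heap: [0-10 ALLOC][11-39 FREE]
Op 2: free(a) -> (freed a); heap: [0-39 FREE]
Op 3: b = malloc(10) -> b = 0; heap: [0-9 ALLOC][10-39 FREE]
malloc(15): first-fit scan over [0-9 ALLOC][10-39 FREE] -> 10

Answer: 10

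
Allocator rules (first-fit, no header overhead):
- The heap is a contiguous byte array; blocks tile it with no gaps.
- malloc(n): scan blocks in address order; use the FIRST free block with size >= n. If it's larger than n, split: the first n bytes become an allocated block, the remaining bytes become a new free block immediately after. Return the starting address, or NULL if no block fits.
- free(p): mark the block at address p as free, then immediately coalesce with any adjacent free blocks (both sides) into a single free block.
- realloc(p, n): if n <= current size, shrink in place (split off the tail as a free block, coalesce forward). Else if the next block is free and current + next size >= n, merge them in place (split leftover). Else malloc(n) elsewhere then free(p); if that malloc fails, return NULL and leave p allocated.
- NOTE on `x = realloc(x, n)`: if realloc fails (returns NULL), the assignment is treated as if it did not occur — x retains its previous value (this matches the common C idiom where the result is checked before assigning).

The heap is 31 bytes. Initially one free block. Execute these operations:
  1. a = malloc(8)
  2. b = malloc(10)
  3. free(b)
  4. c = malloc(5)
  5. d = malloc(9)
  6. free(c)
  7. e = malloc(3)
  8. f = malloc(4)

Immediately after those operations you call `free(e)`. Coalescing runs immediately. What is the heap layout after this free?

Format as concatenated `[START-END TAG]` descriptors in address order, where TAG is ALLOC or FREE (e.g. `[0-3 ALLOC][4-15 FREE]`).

Answer: [0-7 ALLOC][8-12 FREE][13-21 ALLOC][22-25 ALLOC][26-30 FREE]

Derivation:
Op 1: a = malloc(8) -> a = 0; heap: [0-7 ALLOC][8-30 FREE]
Op 2: b = malloc(10) -> b = 8; heap: [0-7 ALLOC][8-17 ALLOC][18-30 FREE]
Op 3: free(b) -> (freed b); heap: [0-7 ALLOC][8-30 FREE]
Op 4: c = malloc(5) -> c = 8; heap: [0-7 ALLOC][8-12 ALLOC][13-30 FREE]
Op 5: d = malloc(9) -> d = 13; heap: [0-7 ALLOC][8-12 ALLOC][13-21 ALLOC][22-30 FREE]
Op 6: free(c) -> (freed c); heap: [0-7 ALLOC][8-12 FREE][13-21 ALLOC][22-30 FREE]
Op 7: e = malloc(3) -> e = 8; heap: [0-7 ALLOC][8-10 ALLOC][11-12 FREE][13-21 ALLOC][22-30 FREE]
Op 8: f = malloc(4) -> f = 22; heap: [0-7 ALLOC][8-10 ALLOC][11-12 FREE][13-21 ALLOC][22-25 ALLOC][26-30 FREE]
free(e): e = 8 -> block [8-10 ALLOC]; mark free, coalesce with adjacent free neighbors -> [0-7 ALLOC][8-12 FREE][13-21 ALLOC][22-25 ALLOC][26-30 FREE]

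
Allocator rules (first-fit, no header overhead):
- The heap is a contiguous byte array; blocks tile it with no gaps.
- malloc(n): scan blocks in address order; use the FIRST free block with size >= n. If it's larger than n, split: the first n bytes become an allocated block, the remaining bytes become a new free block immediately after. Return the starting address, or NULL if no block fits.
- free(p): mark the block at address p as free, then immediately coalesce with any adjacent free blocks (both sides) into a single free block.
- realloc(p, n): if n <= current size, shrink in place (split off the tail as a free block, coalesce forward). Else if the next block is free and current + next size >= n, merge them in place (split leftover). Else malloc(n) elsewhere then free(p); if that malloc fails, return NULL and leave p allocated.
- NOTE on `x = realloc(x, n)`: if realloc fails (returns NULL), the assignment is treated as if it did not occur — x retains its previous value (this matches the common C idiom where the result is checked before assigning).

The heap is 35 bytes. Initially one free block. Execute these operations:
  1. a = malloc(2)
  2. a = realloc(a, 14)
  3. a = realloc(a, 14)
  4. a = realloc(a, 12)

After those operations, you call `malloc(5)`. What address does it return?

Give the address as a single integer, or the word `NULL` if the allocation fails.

Op 1: a = malloc(2) -> a = 0; heap: [0-1 ALLOC][2-34 FREE]
Op 2: a = realloc(a, 14) -> a = 0; heap: [0-13 ALLOC][14-34 FREE]
Op 3: a = realloc(a, 14) -> a = 0; heap: [0-13 ALLOC][14-34 FREE]
Op 4: a = realloc(a, 12) -> a = 0; heap: [0-11 ALLOC][12-34 FREE]
malloc(5): first-fit scan over [0-11 ALLOC][12-34 FREE] -> 12

Answer: 12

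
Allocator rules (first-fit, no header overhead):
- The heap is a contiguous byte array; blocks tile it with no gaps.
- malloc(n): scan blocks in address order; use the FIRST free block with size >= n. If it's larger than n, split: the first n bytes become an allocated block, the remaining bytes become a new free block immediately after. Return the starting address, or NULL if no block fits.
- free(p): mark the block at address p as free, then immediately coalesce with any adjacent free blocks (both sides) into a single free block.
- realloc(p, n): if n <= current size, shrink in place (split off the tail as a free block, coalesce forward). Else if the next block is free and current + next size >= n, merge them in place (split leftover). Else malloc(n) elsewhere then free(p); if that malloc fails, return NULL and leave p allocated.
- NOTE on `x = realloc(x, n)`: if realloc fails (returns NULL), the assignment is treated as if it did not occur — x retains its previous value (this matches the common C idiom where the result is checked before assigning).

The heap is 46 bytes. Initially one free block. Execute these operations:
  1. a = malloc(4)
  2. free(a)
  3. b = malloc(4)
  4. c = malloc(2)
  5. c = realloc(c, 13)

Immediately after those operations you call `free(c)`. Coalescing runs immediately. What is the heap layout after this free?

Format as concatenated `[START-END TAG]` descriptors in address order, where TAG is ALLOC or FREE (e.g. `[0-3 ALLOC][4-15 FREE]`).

Answer: [0-3 ALLOC][4-45 FREE]

Derivation:
Op 1: a = malloc(4) -> a = 0; heap: [0-3 ALLOC][4-45 FREE]
Op 2: free(a) -> (freed a); heap: [0-45 FREE]
Op 3: b = malloc(4) -> b = 0; heap: [0-3 ALLOC][4-45 FREE]
Op 4: c = malloc(2) -> c = 4; heap: [0-3 ALLOC][4-5 ALLOC][6-45 FREE]
Op 5: c = realloc(c, 13) -> c = 4; heap: [0-3 ALLOC][4-16 ALLOC][17-45 FREE]
free(c): c = 4 -> block [4-16 ALLOC]; mark free, coalesce with adjacent free neighbors -> [0-3 ALLOC][4-45 FREE]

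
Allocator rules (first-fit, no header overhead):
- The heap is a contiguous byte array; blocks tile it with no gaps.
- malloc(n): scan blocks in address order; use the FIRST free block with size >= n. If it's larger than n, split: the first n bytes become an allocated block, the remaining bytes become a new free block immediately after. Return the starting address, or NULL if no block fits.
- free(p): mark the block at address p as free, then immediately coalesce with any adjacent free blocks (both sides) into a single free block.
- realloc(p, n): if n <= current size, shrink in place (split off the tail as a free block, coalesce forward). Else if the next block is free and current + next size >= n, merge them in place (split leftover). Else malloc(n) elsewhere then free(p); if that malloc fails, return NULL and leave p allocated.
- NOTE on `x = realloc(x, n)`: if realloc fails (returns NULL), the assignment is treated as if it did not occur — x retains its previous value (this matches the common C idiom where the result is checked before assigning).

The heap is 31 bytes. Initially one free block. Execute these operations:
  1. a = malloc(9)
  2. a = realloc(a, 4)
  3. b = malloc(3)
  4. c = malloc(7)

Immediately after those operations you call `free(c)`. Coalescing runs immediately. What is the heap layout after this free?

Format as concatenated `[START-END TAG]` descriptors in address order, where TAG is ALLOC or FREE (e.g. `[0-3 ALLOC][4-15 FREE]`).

Op 1: a = malloc(9) -> a = 0; heap: [0-8 ALLOC][9-30 FREE]
Op 2: a = realloc(a, 4) -> a = 0; heap: [0-3 ALLOC][4-30 FREE]
Op 3: b = malloc(3) -> b = 4; heap: [0-3 ALLOC][4-6 ALLOC][7-30 FREE]
Op 4: c = malloc(7) -> c = 7; heap: [0-3 ALLOC][4-6 ALLOC][7-13 ALLOC][14-30 FREE]
free(c): c = 7 -> block [7-13 ALLOC]; mark free, coalesce with adjacent free neighbors -> [0-3 ALLOC][4-6 ALLOC][7-30 FREE]

Answer: [0-3 ALLOC][4-6 ALLOC][7-30 FREE]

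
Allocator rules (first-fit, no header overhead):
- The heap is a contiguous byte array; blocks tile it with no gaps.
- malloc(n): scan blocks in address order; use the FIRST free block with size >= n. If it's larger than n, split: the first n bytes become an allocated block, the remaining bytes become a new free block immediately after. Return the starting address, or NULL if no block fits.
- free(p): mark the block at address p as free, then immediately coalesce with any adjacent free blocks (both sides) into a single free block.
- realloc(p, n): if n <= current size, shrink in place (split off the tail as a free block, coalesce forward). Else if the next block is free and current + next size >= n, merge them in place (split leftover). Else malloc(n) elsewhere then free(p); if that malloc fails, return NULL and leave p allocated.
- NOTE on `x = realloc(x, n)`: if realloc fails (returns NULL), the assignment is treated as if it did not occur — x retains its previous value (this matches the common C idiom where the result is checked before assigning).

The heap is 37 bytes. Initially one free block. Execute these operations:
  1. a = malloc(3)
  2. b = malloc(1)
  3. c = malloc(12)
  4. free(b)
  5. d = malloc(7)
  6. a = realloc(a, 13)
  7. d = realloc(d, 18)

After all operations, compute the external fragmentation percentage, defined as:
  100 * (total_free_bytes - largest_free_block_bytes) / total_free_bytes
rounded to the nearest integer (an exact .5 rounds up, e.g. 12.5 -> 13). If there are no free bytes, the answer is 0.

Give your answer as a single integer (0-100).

Answer: 20

Derivation:
Op 1: a = malloc(3) -> a = 0; heap: [0-2 ALLOC][3-36 FREE]
Op 2: b = malloc(1) -> b = 3; heap: [0-2 ALLOC][3-3 ALLOC][4-36 FREE]
Op 3: c = malloc(12) -> c = 4; heap: [0-2 ALLOC][3-3 ALLOC][4-15 ALLOC][16-36 FREE]
Op 4: free(b) -> (freed b); heap: [0-2 ALLOC][3-3 FREE][4-15 ALLOC][16-36 FREE]
Op 5: d = malloc(7) -> d = 16; heap: [0-2 ALLOC][3-3 FREE][4-15 ALLOC][16-22 ALLOC][23-36 FREE]
Op 6: a = realloc(a, 13) -> a = 23; heap: [0-3 FREE][4-15 ALLOC][16-22 ALLOC][23-35 ALLOC][36-36 FREE]
Op 7: d = realloc(d, 18) -> NULL (d unchanged); heap: [0-3 FREE][4-15 ALLOC][16-22 ALLOC][23-35 ALLOC][36-36 FREE]
Free blocks: [4 1] total_free=5 largest=4 -> 100*(5-4)/5 = 100/5 = 20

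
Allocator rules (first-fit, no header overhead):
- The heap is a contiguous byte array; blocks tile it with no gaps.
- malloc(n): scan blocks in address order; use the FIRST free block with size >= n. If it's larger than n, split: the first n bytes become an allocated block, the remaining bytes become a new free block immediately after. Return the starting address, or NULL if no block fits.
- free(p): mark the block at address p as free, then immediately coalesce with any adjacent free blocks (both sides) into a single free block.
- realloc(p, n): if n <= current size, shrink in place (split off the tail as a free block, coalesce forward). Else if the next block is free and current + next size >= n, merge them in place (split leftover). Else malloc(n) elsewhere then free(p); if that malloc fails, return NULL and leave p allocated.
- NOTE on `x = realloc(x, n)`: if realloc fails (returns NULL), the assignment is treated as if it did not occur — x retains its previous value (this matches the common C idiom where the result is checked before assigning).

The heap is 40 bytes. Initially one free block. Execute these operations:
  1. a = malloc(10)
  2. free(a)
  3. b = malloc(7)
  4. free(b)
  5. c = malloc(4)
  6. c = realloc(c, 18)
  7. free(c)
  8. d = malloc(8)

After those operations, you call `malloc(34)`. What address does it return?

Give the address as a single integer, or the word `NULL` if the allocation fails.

Answer: NULL

Derivation:
Op 1: a = malloc(10) -> a = 0; heap: [0-9 ALLOC][10-39 FREE]
Op 2: free(a) -> (freed a); heap: [0-39 FREE]
Op 3: b = malloc(7) -> b = 0; heap: [0-6 ALLOC][7-39 FREE]
Op 4: free(b) -> (freed b); heap: [0-39 FREE]
Op 5: c = malloc(4) -> c = 0; heap: [0-3 ALLOC][4-39 FREE]
Op 6: c = realloc(c, 18) -> c = 0; heap: [0-17 ALLOC][18-39 FREE]
Op 7: free(c) -> (freed c); heap: [0-39 FREE]
Op 8: d = malloc(8) -> d = 0; heap: [0-7 ALLOC][8-39 FREE]
malloc(34): first-fit scan over [0-7 ALLOC][8-39 FREE] -> NULL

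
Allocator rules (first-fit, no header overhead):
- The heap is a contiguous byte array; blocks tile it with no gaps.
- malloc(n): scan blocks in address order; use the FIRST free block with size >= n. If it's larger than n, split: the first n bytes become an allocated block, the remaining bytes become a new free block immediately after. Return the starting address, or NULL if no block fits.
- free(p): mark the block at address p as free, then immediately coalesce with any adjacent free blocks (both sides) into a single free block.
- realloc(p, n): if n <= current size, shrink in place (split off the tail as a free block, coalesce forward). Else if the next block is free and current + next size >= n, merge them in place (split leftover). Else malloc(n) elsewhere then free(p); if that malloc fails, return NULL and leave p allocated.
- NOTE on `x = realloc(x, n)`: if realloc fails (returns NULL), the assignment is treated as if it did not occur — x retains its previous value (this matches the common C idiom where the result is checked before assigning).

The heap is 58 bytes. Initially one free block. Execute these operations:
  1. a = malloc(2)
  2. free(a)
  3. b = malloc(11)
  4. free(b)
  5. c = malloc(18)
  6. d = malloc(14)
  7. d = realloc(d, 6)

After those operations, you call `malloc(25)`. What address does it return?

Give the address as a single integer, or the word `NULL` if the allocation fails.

Answer: 24

Derivation:
Op 1: a = malloc(2) -> a = 0; heap: [0-1 ALLOC][2-57 FREE]
Op 2: free(a) -> (freed a); heap: [0-57 FREE]
Op 3: b = malloc(11) -> b = 0; heap: [0-10 ALLOC][11-57 FREE]
Op 4: free(b) -> (freed b); heap: [0-57 FREE]
Op 5: c = malloc(18) -> c = 0; heap: [0-17 ALLOC][18-57 FREE]
Op 6: d = malloc(14) -> d = 18; heap: [0-17 ALLOC][18-31 ALLOC][32-57 FREE]
Op 7: d = realloc(d, 6) -> d = 18; heap: [0-17 ALLOC][18-23 ALLOC][24-57 FREE]
malloc(25): first-fit scan over [0-17 ALLOC][18-23 ALLOC][24-57 FREE] -> 24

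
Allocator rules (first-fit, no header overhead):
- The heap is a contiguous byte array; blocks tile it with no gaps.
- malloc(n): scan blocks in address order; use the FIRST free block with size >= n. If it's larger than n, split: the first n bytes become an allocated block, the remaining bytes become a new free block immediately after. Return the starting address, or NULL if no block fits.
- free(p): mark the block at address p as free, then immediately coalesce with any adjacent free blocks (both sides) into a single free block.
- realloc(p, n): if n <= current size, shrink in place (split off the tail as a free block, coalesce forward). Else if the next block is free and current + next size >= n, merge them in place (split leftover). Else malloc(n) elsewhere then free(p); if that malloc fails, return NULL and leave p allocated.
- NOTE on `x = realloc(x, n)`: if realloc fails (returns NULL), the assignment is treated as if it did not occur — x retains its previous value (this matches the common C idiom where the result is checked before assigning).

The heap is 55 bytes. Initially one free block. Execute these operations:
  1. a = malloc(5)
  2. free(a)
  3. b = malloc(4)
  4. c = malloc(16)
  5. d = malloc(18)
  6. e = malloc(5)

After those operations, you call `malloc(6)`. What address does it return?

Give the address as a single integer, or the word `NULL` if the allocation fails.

Answer: 43

Derivation:
Op 1: a = malloc(5) -> a = 0; heap: [0-4 ALLOC][5-54 FREE]
Op 2: free(a) -> (freed a); heap: [0-54 FREE]
Op 3: b = malloc(4) -> b = 0; heap: [0-3 ALLOC][4-54 FREE]
Op 4: c = malloc(16) -> c = 4; heap: [0-3 ALLOC][4-19 ALLOC][20-54 FREE]
Op 5: d = malloc(18) -> d = 20; heap: [0-3 ALLOC][4-19 ALLOC][20-37 ALLOC][38-54 FREE]
Op 6: e = malloc(5) -> e = 38; heap: [0-3 ALLOC][4-19 ALLOC][20-37 ALLOC][38-42 ALLOC][43-54 FREE]
malloc(6): first-fit scan over [0-3 ALLOC][4-19 ALLOC][20-37 ALLOC][38-42 ALLOC][43-54 FREE] -> 43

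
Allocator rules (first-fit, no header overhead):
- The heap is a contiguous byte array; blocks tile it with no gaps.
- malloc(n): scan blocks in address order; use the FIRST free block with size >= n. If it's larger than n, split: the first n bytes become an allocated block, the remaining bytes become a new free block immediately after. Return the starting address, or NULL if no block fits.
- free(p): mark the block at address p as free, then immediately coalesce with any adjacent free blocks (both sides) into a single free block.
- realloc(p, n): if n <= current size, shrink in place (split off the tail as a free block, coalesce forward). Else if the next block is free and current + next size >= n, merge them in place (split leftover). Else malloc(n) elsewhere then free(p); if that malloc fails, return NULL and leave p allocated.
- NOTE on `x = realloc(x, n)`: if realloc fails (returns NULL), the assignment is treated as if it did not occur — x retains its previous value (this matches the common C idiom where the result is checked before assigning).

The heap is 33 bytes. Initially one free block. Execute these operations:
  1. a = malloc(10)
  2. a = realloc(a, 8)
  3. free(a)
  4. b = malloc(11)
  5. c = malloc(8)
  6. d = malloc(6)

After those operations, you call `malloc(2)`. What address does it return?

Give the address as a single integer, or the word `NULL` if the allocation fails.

Answer: 25

Derivation:
Op 1: a = malloc(10) -> a = 0; heap: [0-9 ALLOC][10-32 FREE]
Op 2: a = realloc(a, 8) -> a = 0; heap: [0-7 ALLOC][8-32 FREE]
Op 3: free(a) -> (freed a); heap: [0-32 FREE]
Op 4: b = malloc(11) -> b = 0; heap: [0-10 ALLOC][11-32 FREE]
Op 5: c = malloc(8) -> c = 11; heap: [0-10 ALLOC][11-18 ALLOC][19-32 FREE]
Op 6: d = malloc(6) -> d = 19; heap: [0-10 ALLOC][11-18 ALLOC][19-24 ALLOC][25-32 FREE]
malloc(2): first-fit scan over [0-10 ALLOC][11-18 ALLOC][19-24 ALLOC][25-32 FREE] -> 25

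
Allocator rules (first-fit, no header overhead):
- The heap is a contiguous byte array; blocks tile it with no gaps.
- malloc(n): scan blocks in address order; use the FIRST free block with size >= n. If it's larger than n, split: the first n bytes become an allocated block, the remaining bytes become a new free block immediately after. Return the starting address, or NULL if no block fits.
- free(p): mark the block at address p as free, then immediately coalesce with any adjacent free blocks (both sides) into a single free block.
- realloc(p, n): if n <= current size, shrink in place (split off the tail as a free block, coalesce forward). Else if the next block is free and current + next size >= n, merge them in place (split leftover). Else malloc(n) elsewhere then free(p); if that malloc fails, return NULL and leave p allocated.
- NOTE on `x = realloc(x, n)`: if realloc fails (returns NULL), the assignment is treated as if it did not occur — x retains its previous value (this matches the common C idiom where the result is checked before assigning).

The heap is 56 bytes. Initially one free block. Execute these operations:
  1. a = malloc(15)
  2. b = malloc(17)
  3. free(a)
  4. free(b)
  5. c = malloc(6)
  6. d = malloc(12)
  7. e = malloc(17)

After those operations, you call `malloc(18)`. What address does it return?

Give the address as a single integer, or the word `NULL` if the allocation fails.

Op 1: a = malloc(15) -> a = 0; heap: [0-14 ALLOC][15-55 FREE]
Op 2: b = malloc(17) -> b = 15; heap: [0-14 ALLOC][15-31 ALLOC][32-55 FREE]
Op 3: free(a) -> (freed a); heap: [0-14 FREE][15-31 ALLOC][32-55 FREE]
Op 4: free(b) -> (freed b); heap: [0-55 FREE]
Op 5: c = malloc(6) -> c = 0; heap: [0-5 ALLOC][6-55 FREE]
Op 6: d = malloc(12) -> d = 6; heap: [0-5 ALLOC][6-17 ALLOC][18-55 FREE]
Op 7: e = malloc(17) -> e = 18; heap: [0-5 ALLOC][6-17 ALLOC][18-34 ALLOC][35-55 FREE]
malloc(18): first-fit scan over [0-5 ALLOC][6-17 ALLOC][18-34 ALLOC][35-55 FREE] -> 35

Answer: 35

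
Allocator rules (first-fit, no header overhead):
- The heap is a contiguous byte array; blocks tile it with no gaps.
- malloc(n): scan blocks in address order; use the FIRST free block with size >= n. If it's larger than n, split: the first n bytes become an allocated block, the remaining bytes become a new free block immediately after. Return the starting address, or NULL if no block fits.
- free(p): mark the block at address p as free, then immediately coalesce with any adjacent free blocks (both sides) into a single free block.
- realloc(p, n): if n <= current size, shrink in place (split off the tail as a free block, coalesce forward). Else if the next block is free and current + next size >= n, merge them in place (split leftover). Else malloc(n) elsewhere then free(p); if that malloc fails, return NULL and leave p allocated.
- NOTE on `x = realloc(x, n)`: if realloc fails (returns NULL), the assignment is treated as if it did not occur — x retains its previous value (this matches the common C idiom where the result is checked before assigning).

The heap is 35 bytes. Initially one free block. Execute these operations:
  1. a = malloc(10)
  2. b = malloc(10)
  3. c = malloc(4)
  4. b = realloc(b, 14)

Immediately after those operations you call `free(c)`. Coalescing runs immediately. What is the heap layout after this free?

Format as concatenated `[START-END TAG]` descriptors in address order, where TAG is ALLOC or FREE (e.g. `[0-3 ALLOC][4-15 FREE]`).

Op 1: a = malloc(10) -> a = 0; heap: [0-9 ALLOC][10-34 FREE]
Op 2: b = malloc(10) -> b = 10; heap: [0-9 ALLOC][10-19 ALLOC][20-34 FREE]
Op 3: c = malloc(4) -> c = 20; heap: [0-9 ALLOC][10-19 ALLOC][20-23 ALLOC][24-34 FREE]
Op 4: b = realloc(b, 14) -> NULL (b unchanged); heap: [0-9 ALLOC][10-19 ALLOC][20-23 ALLOC][24-34 FREE]
free(c): c = 20 -> block [20-23 ALLOC]; mark free, coalesce with adjacent free neighbors -> [0-9 ALLOC][10-19 ALLOC][20-34 FREE]

Answer: [0-9 ALLOC][10-19 ALLOC][20-34 FREE]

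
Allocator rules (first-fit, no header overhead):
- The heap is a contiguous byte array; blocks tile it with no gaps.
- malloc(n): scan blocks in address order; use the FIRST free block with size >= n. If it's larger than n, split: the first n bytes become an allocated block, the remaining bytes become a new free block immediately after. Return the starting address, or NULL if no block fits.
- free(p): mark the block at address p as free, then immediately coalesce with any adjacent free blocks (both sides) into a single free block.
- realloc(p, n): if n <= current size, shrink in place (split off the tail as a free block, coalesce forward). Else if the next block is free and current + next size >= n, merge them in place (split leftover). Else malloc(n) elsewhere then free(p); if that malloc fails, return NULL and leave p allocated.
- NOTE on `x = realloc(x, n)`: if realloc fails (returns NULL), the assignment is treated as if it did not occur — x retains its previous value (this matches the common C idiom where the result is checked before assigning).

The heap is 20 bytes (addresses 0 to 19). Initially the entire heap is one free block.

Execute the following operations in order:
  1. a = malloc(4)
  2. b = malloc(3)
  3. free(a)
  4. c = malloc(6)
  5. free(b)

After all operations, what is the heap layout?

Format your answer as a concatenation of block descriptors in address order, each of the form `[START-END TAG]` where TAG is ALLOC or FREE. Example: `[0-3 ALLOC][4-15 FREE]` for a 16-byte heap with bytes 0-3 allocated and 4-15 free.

Op 1: a = malloc(4) -> a = 0; heap: [0-3 ALLOC][4-19 FREE]
Op 2: b = malloc(3) -> b = 4; heap: [0-3 ALLOC][4-6 ALLOC][7-19 FREE]
Op 3: free(a) -> (freed a); heap: [0-3 FREE][4-6 ALLOC][7-19 FREE]
Op 4: c = malloc(6) -> c = 7; heap: [0-3 FREE][4-6 ALLOC][7-12 ALLOC][13-19 FREE]
Op 5: free(b) -> (freed b); heap: [0-6 FREE][7-12 ALLOC][13-19 FREE]

Answer: [0-6 FREE][7-12 ALLOC][13-19 FREE]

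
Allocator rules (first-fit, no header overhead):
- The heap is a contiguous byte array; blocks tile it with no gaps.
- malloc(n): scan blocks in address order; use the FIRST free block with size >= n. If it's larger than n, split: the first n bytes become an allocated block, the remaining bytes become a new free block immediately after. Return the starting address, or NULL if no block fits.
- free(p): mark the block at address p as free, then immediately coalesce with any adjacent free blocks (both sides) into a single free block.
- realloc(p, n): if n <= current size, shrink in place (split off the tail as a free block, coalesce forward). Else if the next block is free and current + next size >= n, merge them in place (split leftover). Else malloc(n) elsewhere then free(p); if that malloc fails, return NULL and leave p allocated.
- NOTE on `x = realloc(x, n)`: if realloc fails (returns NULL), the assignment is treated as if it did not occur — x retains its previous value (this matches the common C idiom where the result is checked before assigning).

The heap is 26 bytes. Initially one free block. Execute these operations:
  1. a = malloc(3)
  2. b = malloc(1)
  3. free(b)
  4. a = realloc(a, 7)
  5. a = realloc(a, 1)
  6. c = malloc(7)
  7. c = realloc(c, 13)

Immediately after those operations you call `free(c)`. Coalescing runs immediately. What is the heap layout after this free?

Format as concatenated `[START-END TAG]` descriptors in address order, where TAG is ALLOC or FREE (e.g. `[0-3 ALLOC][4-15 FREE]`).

Answer: [0-0 ALLOC][1-25 FREE]

Derivation:
Op 1: a = malloc(3) -> a = 0; heap: [0-2 ALLOC][3-25 FREE]
Op 2: b = malloc(1) -> b = 3; heap: [0-2 ALLOC][3-3 ALLOC][4-25 FREE]
Op 3: free(b) -> (freed b); heap: [0-2 ALLOC][3-25 FREE]
Op 4: a = realloc(a, 7) -> a = 0; heap: [0-6 ALLOC][7-25 FREE]
Op 5: a = realloc(a, 1) -> a = 0; heap: [0-0 ALLOC][1-25 FREE]
Op 6: c = malloc(7) -> c = 1; heap: [0-0 ALLOC][1-7 ALLOC][8-25 FREE]
Op 7: c = realloc(c, 13) -> c = 1; heap: [0-0 ALLOC][1-13 ALLOC][14-25 FREE]
free(c): c = 1 -> block [1-13 ALLOC]; mark free, coalesce with adjacent free neighbors -> [0-0 ALLOC][1-25 FREE]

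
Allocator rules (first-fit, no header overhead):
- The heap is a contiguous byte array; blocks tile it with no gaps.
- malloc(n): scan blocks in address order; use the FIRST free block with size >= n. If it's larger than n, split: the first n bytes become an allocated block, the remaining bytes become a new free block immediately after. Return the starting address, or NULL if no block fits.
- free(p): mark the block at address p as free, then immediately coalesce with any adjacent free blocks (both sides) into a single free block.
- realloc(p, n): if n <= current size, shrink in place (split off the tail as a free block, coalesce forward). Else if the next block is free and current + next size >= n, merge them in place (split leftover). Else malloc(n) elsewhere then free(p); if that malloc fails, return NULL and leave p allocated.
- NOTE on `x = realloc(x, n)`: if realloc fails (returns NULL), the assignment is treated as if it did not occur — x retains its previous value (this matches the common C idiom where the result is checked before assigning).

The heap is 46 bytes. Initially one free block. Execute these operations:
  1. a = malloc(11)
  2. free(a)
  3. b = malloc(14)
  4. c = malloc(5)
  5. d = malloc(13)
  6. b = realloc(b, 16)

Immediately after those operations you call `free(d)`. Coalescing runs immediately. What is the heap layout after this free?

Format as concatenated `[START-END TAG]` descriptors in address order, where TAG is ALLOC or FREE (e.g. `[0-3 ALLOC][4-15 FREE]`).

Op 1: a = malloc(11) -> a = 0; heap: [0-10 ALLOC][11-45 FREE]
Op 2: free(a) -> (freed a); heap: [0-45 FREE]
Op 3: b = malloc(14) -> b = 0; heap: [0-13 ALLOC][14-45 FREE]
Op 4: c = malloc(5) -> c = 14; heap: [0-13 ALLOC][14-18 ALLOC][19-45 FREE]
Op 5: d = malloc(13) -> d = 19; heap: [0-13 ALLOC][14-18 ALLOC][19-31 ALLOC][32-45 FREE]
Op 6: b = realloc(b, 16) -> NULL (b unchanged); heap: [0-13 ALLOC][14-18 ALLOC][19-31 ALLOC][32-45 FREE]
free(d): d = 19 -> block [19-31 ALLOC]; mark free, coalesce with adjacent free neighbors -> [0-13 ALLOC][14-18 ALLOC][19-45 FREE]

Answer: [0-13 ALLOC][14-18 ALLOC][19-45 FREE]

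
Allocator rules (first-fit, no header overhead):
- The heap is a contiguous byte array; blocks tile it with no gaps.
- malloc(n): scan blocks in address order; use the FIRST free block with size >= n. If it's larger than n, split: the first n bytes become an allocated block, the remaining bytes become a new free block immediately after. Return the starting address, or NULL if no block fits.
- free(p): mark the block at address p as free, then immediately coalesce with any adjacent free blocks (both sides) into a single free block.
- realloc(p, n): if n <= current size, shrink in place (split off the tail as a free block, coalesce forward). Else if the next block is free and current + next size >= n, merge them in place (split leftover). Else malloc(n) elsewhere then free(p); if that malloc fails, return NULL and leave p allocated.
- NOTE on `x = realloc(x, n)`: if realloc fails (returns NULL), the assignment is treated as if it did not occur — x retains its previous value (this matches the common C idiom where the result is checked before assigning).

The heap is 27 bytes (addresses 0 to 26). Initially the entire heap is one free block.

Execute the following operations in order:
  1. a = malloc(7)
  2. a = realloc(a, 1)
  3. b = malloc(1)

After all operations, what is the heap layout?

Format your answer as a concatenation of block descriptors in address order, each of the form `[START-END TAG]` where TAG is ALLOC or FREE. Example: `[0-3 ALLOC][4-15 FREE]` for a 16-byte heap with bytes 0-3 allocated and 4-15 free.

Answer: [0-0 ALLOC][1-1 ALLOC][2-26 FREE]

Derivation:
Op 1: a = malloc(7) -> a = 0; heap: [0-6 ALLOC][7-26 FREE]
Op 2: a = realloc(a, 1) -> a = 0; heap: [0-0 ALLOC][1-26 FREE]
Op 3: b = malloc(1) -> b = 1; heap: [0-0 ALLOC][1-1 ALLOC][2-26 FREE]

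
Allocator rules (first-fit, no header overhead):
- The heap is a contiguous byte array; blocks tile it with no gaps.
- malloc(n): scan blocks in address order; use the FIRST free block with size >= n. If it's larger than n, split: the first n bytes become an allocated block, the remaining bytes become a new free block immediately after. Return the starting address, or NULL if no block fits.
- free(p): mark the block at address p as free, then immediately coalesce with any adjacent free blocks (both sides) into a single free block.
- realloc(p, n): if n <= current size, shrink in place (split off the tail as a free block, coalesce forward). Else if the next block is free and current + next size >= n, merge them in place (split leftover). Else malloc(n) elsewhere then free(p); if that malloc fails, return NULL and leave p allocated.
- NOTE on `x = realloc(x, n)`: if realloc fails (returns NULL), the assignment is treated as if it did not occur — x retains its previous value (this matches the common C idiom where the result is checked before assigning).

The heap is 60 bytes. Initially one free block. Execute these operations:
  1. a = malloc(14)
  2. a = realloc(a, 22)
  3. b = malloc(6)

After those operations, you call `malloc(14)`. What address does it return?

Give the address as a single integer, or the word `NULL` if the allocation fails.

Answer: 28

Derivation:
Op 1: a = malloc(14) -> a = 0; heap: [0-13 ALLOC][14-59 FREE]
Op 2: a = realloc(a, 22) -> a = 0; heap: [0-21 ALLOC][22-59 FREE]
Op 3: b = malloc(6) -> b = 22; heap: [0-21 ALLOC][22-27 ALLOC][28-59 FREE]
malloc(14): first-fit scan over [0-21 ALLOC][22-27 ALLOC][28-59 FREE] -> 28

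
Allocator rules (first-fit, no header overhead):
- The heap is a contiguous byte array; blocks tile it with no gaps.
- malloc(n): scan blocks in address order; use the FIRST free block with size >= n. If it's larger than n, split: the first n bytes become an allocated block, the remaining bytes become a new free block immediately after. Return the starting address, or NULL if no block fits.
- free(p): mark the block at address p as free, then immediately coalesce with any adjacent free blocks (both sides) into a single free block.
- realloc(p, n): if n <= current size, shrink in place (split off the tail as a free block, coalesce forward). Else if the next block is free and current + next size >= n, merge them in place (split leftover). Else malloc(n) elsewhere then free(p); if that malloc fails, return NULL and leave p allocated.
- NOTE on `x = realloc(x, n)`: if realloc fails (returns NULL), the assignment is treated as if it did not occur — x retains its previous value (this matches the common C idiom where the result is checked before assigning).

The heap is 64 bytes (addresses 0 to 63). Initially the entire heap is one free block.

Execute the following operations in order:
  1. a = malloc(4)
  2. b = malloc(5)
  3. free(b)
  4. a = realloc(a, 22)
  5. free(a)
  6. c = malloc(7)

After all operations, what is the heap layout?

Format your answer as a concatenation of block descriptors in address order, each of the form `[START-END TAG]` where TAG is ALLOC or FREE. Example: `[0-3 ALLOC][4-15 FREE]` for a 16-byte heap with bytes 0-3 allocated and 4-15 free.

Op 1: a = malloc(4) -> a = 0; heap: [0-3 ALLOC][4-63 FREE]
Op 2: b = malloc(5) -> b = 4; heap: [0-3 ALLOC][4-8 ALLOC][9-63 FREE]
Op 3: free(b) -> (freed b); heap: [0-3 ALLOC][4-63 FREE]
Op 4: a = realloc(a, 22) -> a = 0; heap: [0-21 ALLOC][22-63 FREE]
Op 5: free(a) -> (freed a); heap: [0-63 FREE]
Op 6: c = malloc(7) -> c = 0; heap: [0-6 ALLOC][7-63 FREE]

Answer: [0-6 ALLOC][7-63 FREE]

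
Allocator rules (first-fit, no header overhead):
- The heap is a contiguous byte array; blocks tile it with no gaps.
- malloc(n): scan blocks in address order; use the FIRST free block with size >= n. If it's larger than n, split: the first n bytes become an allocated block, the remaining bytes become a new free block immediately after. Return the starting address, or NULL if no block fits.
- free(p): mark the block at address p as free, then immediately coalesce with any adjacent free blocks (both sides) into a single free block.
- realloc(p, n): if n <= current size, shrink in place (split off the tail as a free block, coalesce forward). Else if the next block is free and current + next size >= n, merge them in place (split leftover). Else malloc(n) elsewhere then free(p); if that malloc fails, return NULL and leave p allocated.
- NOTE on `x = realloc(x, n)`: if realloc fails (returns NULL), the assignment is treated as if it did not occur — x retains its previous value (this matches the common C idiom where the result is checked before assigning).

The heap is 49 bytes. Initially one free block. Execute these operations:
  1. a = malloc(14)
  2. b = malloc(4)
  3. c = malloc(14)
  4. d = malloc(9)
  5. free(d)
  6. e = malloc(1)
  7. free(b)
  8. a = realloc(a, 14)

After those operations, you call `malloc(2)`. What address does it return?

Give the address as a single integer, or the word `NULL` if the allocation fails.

Answer: 14

Derivation:
Op 1: a = malloc(14) -> a = 0; heap: [0-13 ALLOC][14-48 FREE]
Op 2: b = malloc(4) -> b = 14; heap: [0-13 ALLOC][14-17 ALLOC][18-48 FREE]
Op 3: c = malloc(14) -> c = 18; heap: [0-13 ALLOC][14-17 ALLOC][18-31 ALLOC][32-48 FREE]
Op 4: d = malloc(9) -> d = 32; heap: [0-13 ALLOC][14-17 ALLOC][18-31 ALLOC][32-40 ALLOC][41-48 FREE]
Op 5: free(d) -> (freed d); heap: [0-13 ALLOC][14-17 ALLOC][18-31 ALLOC][32-48 FREE]
Op 6: e = malloc(1) -> e = 32; heap: [0-13 ALLOC][14-17 ALLOC][18-31 ALLOC][32-32 ALLOC][33-48 FREE]
Op 7: free(b) -> (freed b); heap: [0-13 ALLOC][14-17 FREE][18-31 ALLOC][32-32 ALLOC][33-48 FREE]
Op 8: a = realloc(a, 14) -> a = 0; heap: [0-13 ALLOC][14-17 FREE][18-31 ALLOC][32-32 ALLOC][33-48 FREE]
malloc(2): first-fit scan over [0-13 ALLOC][14-17 FREE][18-31 ALLOC][32-32 ALLOC][33-48 FREE] -> 14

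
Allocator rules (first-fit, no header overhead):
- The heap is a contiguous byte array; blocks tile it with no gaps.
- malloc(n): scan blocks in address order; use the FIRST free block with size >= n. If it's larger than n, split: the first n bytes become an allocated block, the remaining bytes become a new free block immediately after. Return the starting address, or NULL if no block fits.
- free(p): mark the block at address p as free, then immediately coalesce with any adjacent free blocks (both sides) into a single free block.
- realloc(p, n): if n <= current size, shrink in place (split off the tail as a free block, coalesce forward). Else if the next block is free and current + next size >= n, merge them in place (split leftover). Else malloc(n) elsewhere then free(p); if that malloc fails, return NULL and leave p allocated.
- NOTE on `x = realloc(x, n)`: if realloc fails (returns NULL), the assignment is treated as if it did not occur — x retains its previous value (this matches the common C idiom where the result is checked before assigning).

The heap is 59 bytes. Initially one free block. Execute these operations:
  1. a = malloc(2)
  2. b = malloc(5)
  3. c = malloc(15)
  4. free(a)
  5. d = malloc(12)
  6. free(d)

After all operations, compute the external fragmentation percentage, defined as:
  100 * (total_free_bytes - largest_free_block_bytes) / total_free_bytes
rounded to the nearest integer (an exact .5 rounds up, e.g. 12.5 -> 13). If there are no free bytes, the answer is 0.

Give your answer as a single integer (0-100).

Answer: 5

Derivation:
Op 1: a = malloc(2) -> a = 0; heap: [0-1 ALLOC][2-58 FREE]
Op 2: b = malloc(5) -> b = 2; heap: [0-1 ALLOC][2-6 ALLOC][7-58 FREE]
Op 3: c = malloc(15) -> c = 7; heap: [0-1 ALLOC][2-6 ALLOC][7-21 ALLOC][22-58 FREE]
Op 4: free(a) -> (freed a); heap: [0-1 FREE][2-6 ALLOC][7-21 ALLOC][22-58 FREE]
Op 5: d = malloc(12) -> d = 22; heap: [0-1 FREE][2-6 ALLOC][7-21 ALLOC][22-33 ALLOC][34-58 FREE]
Op 6: free(d) -> (freed d); heap: [0-1 FREE][2-6 ALLOC][7-21 ALLOC][22-58 FREE]
Free blocks: [2 37] total_free=39 largest=37 -> 100*(39-37)/39 = 200/39 ≈ 5.128 -> rounds to 5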